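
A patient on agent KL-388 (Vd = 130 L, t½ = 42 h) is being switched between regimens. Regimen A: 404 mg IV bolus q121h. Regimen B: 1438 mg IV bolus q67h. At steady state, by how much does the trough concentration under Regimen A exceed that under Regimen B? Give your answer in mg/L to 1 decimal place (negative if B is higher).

Regimen A: f = (1/2)^(121/42) ≈ 0.1358; Cmin,ss = (404/130)·f/(1−f) ≈ 0.488 mg/L.
Regimen B: f = (1/2)^(67/42) ≈ 0.3310; Cmin,ss = (1438/130)·f/(1−f) ≈ 5.473 mg/L.
Difference ≈ 0.488 − 5.473 ≈ -4.985 mg/L.

-5.0 mg/L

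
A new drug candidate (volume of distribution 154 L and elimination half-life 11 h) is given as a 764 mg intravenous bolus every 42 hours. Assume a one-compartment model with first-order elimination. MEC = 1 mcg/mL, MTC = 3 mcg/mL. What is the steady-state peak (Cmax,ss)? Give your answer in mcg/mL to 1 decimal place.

5.3 mcg/mL

k = ln2/t½ = ln2/11 ≈ 0.063013 h⁻¹; fraction remaining f = e^(−kτ) = e^(−0.063013×42) ≈ 0.0709.
At steady state, accumulation factor R = 1/(1 − e^(−kτ)) ≈ 1.0763.
Each bolus raises the concentration by D/Vd = 764/154 ≈ 4.961 mcg/mL.
Steady-state peak Cmax,ss = C₀·R ≈ 4.961 × 1.0763 ≈ 5.340 mcg/mL.
Peak 5.3 mcg/mL vs MTC 3 mcg/mL: exceeds toxic threshold.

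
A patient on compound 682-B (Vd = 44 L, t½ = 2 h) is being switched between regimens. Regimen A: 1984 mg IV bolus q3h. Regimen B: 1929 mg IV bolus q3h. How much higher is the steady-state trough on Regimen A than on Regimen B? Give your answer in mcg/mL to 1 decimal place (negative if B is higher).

Regimen A: f = (1/2)^(3/2) ≈ 0.3536; Cmin,ss = (1984/44)·f/(1−f) ≈ 24.666 mcg/mL.
Regimen B: f = (1/2)^(3/2) ≈ 0.3536; Cmin,ss = (1929/44)·f/(1−f) ≈ 23.982 mcg/mL.
Difference ≈ 24.666 − 23.982 ≈ 0.684 mcg/mL.

0.7 mcg/mL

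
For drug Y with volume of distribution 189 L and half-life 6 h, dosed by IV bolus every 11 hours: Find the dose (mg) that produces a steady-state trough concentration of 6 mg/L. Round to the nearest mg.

τ/t½ = 11/6 ≈ 1.8333, so f = (1/2)^(11/6) ≈ 0.280616.
Cmin,ss = (D/Vd)·f/(1−f), so D = Cmin,ss·Vd·(1−f)/f.
D = 6 × 189 × (1−f)/f ≈ 6 × 189 × 2.56359 ≈ 2907.11 mg.

2907 mg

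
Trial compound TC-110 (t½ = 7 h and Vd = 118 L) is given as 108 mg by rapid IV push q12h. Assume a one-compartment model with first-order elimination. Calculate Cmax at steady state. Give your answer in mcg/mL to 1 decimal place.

k = ln2/t½ = ln2/7 ≈ 0.099021 h⁻¹; fraction remaining f = e^(−kτ) = e^(−0.099021×12) ≈ 0.3048.
At steady state, accumulation factor R = 1/(1 − e^(−kτ)) ≈ 1.4384.
Single-dose peak C₀ = D/Vd = 108/118 ≈ 0.915 mcg/mL.
Steady-state peak Cmax,ss = C₀·R ≈ 0.915 × 1.4384 ≈ 1.316 mcg/mL.

1.3 mcg/mL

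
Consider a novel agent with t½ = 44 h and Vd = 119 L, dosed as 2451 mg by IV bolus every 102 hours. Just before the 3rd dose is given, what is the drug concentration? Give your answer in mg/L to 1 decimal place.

f = (1/2)^(τ/t½) = (1/2)^(102/44) ≈ 0.2005.
C₀ = D/Vd = 2451/119 ≈ 20.597 mg/L.
Before the 3rd dose, 2 doses have been given. Superposition: Cmin = C₀·(f + f²).
≈ 20.597 × (0.2005 + 0.0402) ≈ 20.597 × 0.2407 ≈ 4.958 mg/L.

5.0 mg/L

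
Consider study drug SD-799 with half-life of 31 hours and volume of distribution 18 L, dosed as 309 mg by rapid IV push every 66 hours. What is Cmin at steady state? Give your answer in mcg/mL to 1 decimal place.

τ/t½ = 66/31 ≈ 2.129, so fraction remaining f = (1/2)^(66/31) ≈ 0.2286.
At steady state, accumulation factor R = 1/(1 − e^(−kτ)) ≈ 1.2963.
Each bolus raises the concentration by D/Vd = 309/18 ≈ 17.167 mcg/mL.
Steady-state peak Cmax,ss = C₀·R ≈ 17.167 × 1.2963 ≈ 22.254 mcg/mL.
Steady-state trough Cmin,ss = Cmax,ss·f ≈ 22.254 × 0.2286 ≈ 5.087 mcg/mL.

5.1 mcg/mL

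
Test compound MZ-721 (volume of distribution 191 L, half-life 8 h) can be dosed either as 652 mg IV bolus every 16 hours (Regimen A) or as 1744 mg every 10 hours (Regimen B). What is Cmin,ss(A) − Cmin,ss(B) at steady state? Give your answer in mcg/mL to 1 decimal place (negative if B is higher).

Regimen A: f = (1/2)^(16/8) ≈ 0.2500; Cmin,ss = (652/191)·f/(1−f) ≈ 1.138 mcg/mL.
Regimen B: f = (1/2)^(10/8) ≈ 0.4204; Cmin,ss = (1744/191)·f/(1−f) ≈ 6.623 mcg/mL.
Difference ≈ 1.138 − 6.623 ≈ -5.485 mcg/mL.

-5.5 mcg/mL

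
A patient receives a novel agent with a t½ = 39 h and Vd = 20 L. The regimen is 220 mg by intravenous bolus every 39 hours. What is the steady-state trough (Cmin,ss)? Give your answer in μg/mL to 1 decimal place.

11.0 μg/mL

τ = 39 h = 1 half-life, so f = (1/2)^1 = 0.5.
Accumulation ratio R = 1/(1 − f) = 1/0.5 = 2/1.
Single-dose peak C₀ = D/Vd = 220/20 = 11 μg/mL.
Steady-state peak Cmax,ss = C₀·R = 11 × 2/1 ≈ 22.000 μg/mL.
Steady-state trough Cmin,ss = Cmax,ss·f ≈ 22.000 × 0.5 ≈ 11.000 μg/mL.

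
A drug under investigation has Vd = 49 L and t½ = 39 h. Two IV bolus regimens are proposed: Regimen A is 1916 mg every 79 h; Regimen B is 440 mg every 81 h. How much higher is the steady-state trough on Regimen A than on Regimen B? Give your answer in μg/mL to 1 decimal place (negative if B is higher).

Regimen A: f = (1/2)^(79/39) ≈ 0.2456; Cmin,ss = (1916/49)·f/(1−f) ≈ 12.730 μg/mL.
Regimen B: f = (1/2)^(81/39) ≈ 0.2370; Cmin,ss = (440/49)·f/(1−f) ≈ 2.789 μg/mL.
Difference ≈ 12.730 − 2.789 ≈ 9.941 μg/mL.

9.9 μg/mL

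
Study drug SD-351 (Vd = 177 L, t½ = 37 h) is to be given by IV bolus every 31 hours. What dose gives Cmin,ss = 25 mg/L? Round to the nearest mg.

3484 mg

τ/t½ = 31/37 ≈ 0.83784, so f = (1/2)^(31/37) ≈ 0.559481.
Cmin,ss = (D/Vd)·f/(1−f), so D = Cmin,ss·Vd·(1−f)/f.
D = 25 × 177 × (1−f)/f ≈ 25 × 177 × 0.78737 ≈ 3484.11 mg.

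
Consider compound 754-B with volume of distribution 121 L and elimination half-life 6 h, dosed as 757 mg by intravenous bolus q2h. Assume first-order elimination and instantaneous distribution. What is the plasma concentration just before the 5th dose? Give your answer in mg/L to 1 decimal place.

f = (1/2)^(τ/t½) = (1/2)^(2/6) ≈ 0.7937.
C₀ = D/Vd = 757/121 ≈ 6.256 mg/L.
Before the 5th dose, 4 doses have been given. Superposition: Cmin = C₀·(f + f² + … + f^4).
≈ 6.256 × (0.7937 + 0.6300 + 0.5000 + 0.3968) ≈ 6.256 × 2.3205 ≈ 14.517 mg/L.

14.5 mg/L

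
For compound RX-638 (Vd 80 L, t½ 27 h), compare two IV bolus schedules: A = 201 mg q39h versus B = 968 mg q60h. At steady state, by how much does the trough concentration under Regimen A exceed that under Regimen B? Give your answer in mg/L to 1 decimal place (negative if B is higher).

-1.8 mg/L

Regimen A: f = (1/2)^(39/27) ≈ 0.3674; Cmin,ss = (201/80)·f/(1−f) ≈ 1.459 mg/L.
Regimen B: f = (1/2)^(60/27) ≈ 0.2143; Cmin,ss = (968/80)·f/(1−f) ≈ 3.300 mg/L.
Difference ≈ 1.459 − 3.300 ≈ -1.841 mg/L.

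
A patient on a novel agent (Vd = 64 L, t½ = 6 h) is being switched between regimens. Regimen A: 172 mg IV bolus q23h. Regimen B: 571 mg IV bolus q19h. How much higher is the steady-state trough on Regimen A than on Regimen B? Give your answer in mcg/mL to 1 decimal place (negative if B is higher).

Regimen A: f = (1/2)^(23/6) ≈ 0.0702; Cmin,ss = (172/64)·f/(1−f) ≈ 0.203 mcg/mL.
Regimen B: f = (1/2)^(19/6) ≈ 0.1114; Cmin,ss = (571/64)·f/(1−f) ≈ 1.118 mcg/mL.
Difference ≈ 0.203 − 1.118 ≈ -0.915 mcg/mL.

-0.9 mcg/mL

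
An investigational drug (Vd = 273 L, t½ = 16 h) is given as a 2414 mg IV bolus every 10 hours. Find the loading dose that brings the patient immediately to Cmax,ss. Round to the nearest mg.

f = (1/2)^(10/16) ≈ 0.648420; accumulation ratio R = 1/(1−f) ≈ 2.84430.
Loading dose to hit Cmax,ss on first dose: D_load = D_maint·R ≈ 2414 × 2.84430 ≈ 6866.14 mg.

6866 mg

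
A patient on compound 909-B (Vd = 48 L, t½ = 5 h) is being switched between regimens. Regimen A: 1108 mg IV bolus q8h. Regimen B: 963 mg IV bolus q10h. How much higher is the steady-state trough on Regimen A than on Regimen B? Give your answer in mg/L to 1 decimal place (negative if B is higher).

4.7 mg/L

Regimen A: f = (1/2)^(8/5) ≈ 0.3299; Cmin,ss = (1108/48)·f/(1−f) ≈ 11.364 mg/L.
Regimen B: f = (1/2)^(10/5) ≈ 0.2500; Cmin,ss = (963/48)·f/(1−f) ≈ 6.688 mg/L.
Difference ≈ 11.364 − 6.688 ≈ 4.676 mg/L.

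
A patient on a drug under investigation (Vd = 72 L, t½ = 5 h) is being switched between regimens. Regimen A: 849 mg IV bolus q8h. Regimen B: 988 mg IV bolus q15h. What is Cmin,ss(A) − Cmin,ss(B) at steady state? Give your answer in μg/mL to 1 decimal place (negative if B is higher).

3.8 μg/mL

Regimen A: f = (1/2)^(8/5) ≈ 0.3299; Cmin,ss = (849/72)·f/(1−f) ≈ 5.805 μg/mL.
Regimen B: f = (1/2)^(15/5) ≈ 0.1250; Cmin,ss = (988/72)·f/(1−f) ≈ 1.960 μg/mL.
Difference ≈ 5.805 − 1.960 ≈ 3.845 μg/mL.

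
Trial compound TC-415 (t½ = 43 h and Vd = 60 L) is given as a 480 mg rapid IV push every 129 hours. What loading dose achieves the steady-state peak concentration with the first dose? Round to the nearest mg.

549 mg

f = (1/2)^(129/43) ≈ 0.125000; accumulation ratio R = 1/(1−f) ≈ 1.14286.
Loading dose to hit Cmax,ss on first dose: D_load = D_maint·R ≈ 480 × 1.14286 ≈ 548.57 mg.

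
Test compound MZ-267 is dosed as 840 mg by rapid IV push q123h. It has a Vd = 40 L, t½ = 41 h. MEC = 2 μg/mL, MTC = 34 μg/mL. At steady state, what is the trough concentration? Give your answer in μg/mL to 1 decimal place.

The dosing interval is 3 half-lives, so f = 2^(−3) = 0.125.
At steady state, R = 1/(1 − 0.125) = 8/7.
Single-dose peak C₀ = D/Vd = 840/40 = 21 μg/mL.
Steady-state peak Cmax,ss = C₀·R = 21 × 8/7 ≈ 24.000 μg/mL.
Steady-state trough Cmin,ss = Cmax,ss·f ≈ 24.000 × 0.125 ≈ 3.000 μg/mL.
Trough 3.0 μg/mL vs MEC 2 μg/mL: adequate.

3.0 μg/mL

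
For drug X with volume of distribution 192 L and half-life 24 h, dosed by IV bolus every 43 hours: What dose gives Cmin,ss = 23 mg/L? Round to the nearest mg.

τ/t½ = 43/24 ≈ 1.7917, so f = (1/2)^(43/24) ≈ 0.288838.
Cmin,ss = (D/Vd)·f/(1−f), so D = Cmin,ss·Vd·(1−f)/f.
D = 23 × 192 × (1−f)/f ≈ 23 × 192 × 2.46215 ≈ 10872.85 mg.

10873 mg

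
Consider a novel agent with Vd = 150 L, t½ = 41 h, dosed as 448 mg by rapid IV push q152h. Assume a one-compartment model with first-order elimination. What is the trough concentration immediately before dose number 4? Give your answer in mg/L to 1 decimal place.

f = (1/2)^(τ/t½) = (1/2)^(152/41) ≈ 0.0766.
C₀ = D/Vd = 448/150 ≈ 2.987 mg/L.
Before the 4th dose, 3 doses have been given. Superposition: Cmin = C₀·(f + f² + … + f^3).
≈ 2.987 × (0.0766 + 0.0059 + 0.0004) ≈ 2.987 × 0.0829 ≈ 0.248 mg/L.

0.2 mg/L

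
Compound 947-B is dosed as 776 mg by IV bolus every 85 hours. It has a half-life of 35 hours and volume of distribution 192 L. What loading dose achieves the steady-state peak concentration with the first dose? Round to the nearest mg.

953 mg

f = (1/2)^(85/35) ≈ 0.185749; accumulation ratio R = 1/(1−f) ≈ 1.22812.
Loading dose to hit Cmax,ss on first dose: D_load = D_maint·R ≈ 776 × 1.22812 ≈ 953.02 mg.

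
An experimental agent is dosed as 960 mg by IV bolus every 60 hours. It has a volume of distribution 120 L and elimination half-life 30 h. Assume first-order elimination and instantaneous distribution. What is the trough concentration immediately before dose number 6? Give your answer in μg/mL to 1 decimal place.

2.7 μg/mL

f = (1/2)^(τ/t½) = (1/2)^(60/30) ≈ 0.2500.
C₀ = D/Vd = 960/120 ≈ 8.000 μg/mL.
Before the 6th dose, 5 doses have been given. Superposition: Cmin = C₀·(f + f² + … + f^5).
≈ 8.000 × (0.2500 + 0.0625 + 0.0156 + 0.0039 + 0.0010) ≈ 8.000 × 0.3330 ≈ 2.664 μg/mL.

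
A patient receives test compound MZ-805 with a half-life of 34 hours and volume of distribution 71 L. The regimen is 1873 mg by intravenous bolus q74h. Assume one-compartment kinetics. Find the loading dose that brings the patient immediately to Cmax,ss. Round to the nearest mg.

2405 mg

f = (1/2)^(74/34) ≈ 0.221216; accumulation ratio R = 1/(1−f) ≈ 1.28405.
Loading dose to hit Cmax,ss on first dose: D_load = D_maint·R ≈ 1873 × 1.28405 ≈ 2405.03 mg.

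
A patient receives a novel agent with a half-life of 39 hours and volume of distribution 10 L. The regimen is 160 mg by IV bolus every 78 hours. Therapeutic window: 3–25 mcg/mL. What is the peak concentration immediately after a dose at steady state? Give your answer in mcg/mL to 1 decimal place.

τ = 78 h = 2 half-lives, so f = (1/2)^2 = 0.25.
At steady state, R = 1/(1 − 0.25) = 4/3.
Single-dose peak C₀ = D/Vd = 160/10 = 16 mcg/mL.
Steady-state peak Cmax,ss = C₀·R = 16 × 4/3 ≈ 21.333 mcg/mL.
Peak 21.3 mcg/mL vs MTC 25 mcg/mL: below toxic threshold.

21.3 mcg/mL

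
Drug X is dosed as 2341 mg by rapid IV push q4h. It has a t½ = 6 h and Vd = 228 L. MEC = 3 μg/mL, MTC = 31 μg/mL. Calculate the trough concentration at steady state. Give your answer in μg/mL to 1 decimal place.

17.5 μg/mL

τ/t½ = 4/6 ≈ 0.66667, so fraction remaining f = (1/2)^(4/6) ≈ 0.6300.
Accumulation ratio R = 1/(1 − f) ≈ 1/0.3700 ≈ 2.7027.
Each bolus raises the concentration by D/Vd = 2341/228 ≈ 10.268 μg/mL.
Cmax,ss = C₀/(1 − f) ≈ 10.268/0.3700 ≈ 27.751 μg/mL.
Steady-state trough Cmin,ss = Cmax,ss·f ≈ 27.751 × 0.6300 ≈ 17.483 μg/mL.
Trough 17.5 μg/mL vs MEC 3 μg/mL: adequate.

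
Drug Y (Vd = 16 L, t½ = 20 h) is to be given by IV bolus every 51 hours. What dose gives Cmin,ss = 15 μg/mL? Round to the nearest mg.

τ/t½ = 51/20 ≈ 2.55, so f = (1/2)^(51/20) ≈ 0.170755.
Cmin,ss = (D/Vd)·f/(1−f), so D = Cmin,ss·Vd·(1−f)/f.
D = 15 × 16 × (1−f)/f ≈ 15 × 16 × 4.85634 ≈ 1165.52 mg.

1166 mg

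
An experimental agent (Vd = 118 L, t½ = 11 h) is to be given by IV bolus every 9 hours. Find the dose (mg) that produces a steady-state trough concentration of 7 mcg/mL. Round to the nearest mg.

τ/t½ = 9/11 ≈ 0.81818, so f = (1/2)^(9/11) ≈ 0.567156.
Cmin,ss = (D/Vd)·f/(1−f), so D = Cmin,ss·Vd·(1−f)/f.
D = 7 × 118 × (1−f)/f ≈ 7 × 118 × 0.76318 ≈ 630.39 mg.

630 mg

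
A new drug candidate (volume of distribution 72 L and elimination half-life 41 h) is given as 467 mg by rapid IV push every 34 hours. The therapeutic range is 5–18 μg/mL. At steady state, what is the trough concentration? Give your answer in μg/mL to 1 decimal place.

8.3 μg/mL

k = ln2/t½ = ln2/41 ≈ 0.016906 h⁻¹; fraction remaining f = e^(−kτ) = e^(−0.016906×34) ≈ 0.5628.
Single-dose peak C₀ = D/Vd = 467/72 ≈ 6.486 μg/mL.
Steady-state trough Cmin,ss = C₀·f/(1−f) ≈ 6.486 × 0.5628/0.4372 ≈ 8.349 μg/mL.
Trough 8.3 μg/mL vs MEC 5 μg/mL: adequate.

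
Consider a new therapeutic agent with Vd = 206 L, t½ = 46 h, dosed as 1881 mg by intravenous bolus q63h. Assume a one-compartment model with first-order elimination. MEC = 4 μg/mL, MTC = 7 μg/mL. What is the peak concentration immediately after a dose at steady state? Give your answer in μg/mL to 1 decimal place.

k = ln2/t½ = ln2/46 ≈ 0.015068 h⁻¹; fraction remaining f = e^(−kτ) = e^(−0.015068×63) ≈ 0.3870.
Accumulation ratio R = 1/(1 − f) ≈ 1/0.6130 ≈ 1.6313.
Single-dose peak C₀ = D/Vd = 1881/206 ≈ 9.131 μg/mL.
Steady-state peak Cmax,ss = C₀·R ≈ 9.131 × 1.6313 ≈ 14.895 μg/mL.
Peak 14.9 μg/mL vs MTC 7 μg/mL: exceeds toxic threshold.

14.9 μg/mL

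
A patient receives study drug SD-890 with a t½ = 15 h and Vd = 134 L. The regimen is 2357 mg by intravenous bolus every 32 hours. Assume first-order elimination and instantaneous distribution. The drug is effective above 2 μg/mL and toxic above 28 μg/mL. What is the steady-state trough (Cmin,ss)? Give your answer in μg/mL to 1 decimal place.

5.2 μg/mL

k = ln2/t½ = ln2/15 ≈ 0.046210 h⁻¹; fraction remaining f = e^(−kτ) = e^(−0.046210×32) ≈ 0.2279.
Single-dose peak C₀ = D/Vd = 2357/134 ≈ 17.590 μg/mL.
Steady-state trough Cmin,ss = C₀·f/(1−f) ≈ 17.590 × 0.2279/0.7721 ≈ 5.192 μg/mL.
Trough 5.2 μg/mL vs MEC 2 μg/mL: adequate.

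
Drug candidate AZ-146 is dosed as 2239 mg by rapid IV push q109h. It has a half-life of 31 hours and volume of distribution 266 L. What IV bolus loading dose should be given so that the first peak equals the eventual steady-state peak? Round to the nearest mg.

f = (1/2)^(109/31) ≈ 0.087406; accumulation ratio R = 1/(1−f) ≈ 1.09578.
Loading dose to hit Cmax,ss on first dose: D_load = D_maint·R ≈ 2239 × 1.09578 ≈ 2453.45 mg.

2453 mg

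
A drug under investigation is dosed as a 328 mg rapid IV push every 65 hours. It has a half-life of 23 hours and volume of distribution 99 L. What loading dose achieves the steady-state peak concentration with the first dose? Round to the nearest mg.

382 mg

f = (1/2)^(65/23) ≈ 0.141014; accumulation ratio R = 1/(1−f) ≈ 1.16416.
Loading dose to hit Cmax,ss on first dose: D_load = D_maint·R ≈ 328 × 1.16416 ≈ 381.84 mg.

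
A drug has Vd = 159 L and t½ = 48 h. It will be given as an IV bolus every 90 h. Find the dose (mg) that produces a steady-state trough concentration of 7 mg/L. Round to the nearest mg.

2970 mg

τ/t½ = 90/48 ≈ 1.875, so f = (1/2)^(90/48) ≈ 0.272627.
Cmin,ss = (D/Vd)·f/(1−f), so D = Cmin,ss·Vd·(1−f)/f.
D = 7 × 159 × (1−f)/f ≈ 7 × 159 × 2.66802 ≈ 2969.51 mg.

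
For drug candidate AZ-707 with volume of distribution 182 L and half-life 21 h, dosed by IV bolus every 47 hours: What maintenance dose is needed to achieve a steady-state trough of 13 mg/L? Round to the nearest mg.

τ/t½ = 47/21 ≈ 2.2381, so f = (1/2)^(47/21) ≈ 0.211966.
Cmin,ss = (D/Vd)·f/(1−f), so D = Cmin,ss·Vd·(1−f)/f.
D = 13 × 182 × (1−f)/f ≈ 13 × 182 × 3.71774 ≈ 8796.17 mg.

8796 mg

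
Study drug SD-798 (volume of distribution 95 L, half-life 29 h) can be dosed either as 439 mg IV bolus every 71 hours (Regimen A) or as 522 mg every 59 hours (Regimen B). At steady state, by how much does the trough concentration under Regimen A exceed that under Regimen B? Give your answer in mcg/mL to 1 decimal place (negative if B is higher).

-0.7 mcg/mL

Regimen A: f = (1/2)^(71/29) ≈ 0.1832; Cmin,ss = (439/95)·f/(1−f) ≈ 1.036 mcg/mL.
Regimen B: f = (1/2)^(59/29) ≈ 0.2441; Cmin,ss = (522/95)·f/(1−f) ≈ 1.774 mcg/mL.
Difference ≈ 1.036 − 1.774 ≈ -0.738 mcg/mL.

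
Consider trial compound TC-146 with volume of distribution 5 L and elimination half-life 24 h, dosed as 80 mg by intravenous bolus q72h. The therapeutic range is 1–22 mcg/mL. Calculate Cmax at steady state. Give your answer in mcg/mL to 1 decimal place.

The dosing interval is 3 half-lives, so f = 2^(−3) = 0.125.
At steady state, R = 1/(1 − 0.125) = 8/7.
Single-dose peak C₀ = D/Vd = 80/5 = 16 mcg/mL.
Steady-state peak Cmax,ss = C₀·R = 16 × 8/7 ≈ 18.286 mcg/mL.
Peak 18.3 mcg/mL vs MTC 22 mcg/mL: below toxic threshold.

18.3 mcg/mL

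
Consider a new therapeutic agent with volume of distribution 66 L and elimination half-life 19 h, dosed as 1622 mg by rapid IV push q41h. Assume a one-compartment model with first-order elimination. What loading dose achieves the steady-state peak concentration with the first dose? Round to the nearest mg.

2090 mg

f = (1/2)^(41/19) ≈ 0.224083; accumulation ratio R = 1/(1−f) ≈ 1.28880.
Loading dose to hit Cmax,ss on first dose: D_load = D_maint·R ≈ 1622 × 1.28880 ≈ 2090.43 mg.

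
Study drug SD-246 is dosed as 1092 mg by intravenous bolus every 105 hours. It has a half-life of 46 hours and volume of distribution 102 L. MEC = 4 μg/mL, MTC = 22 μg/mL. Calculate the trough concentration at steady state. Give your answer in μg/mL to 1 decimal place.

2.8 μg/mL

Over one 105-h interval, 105/46 ≈ 2.2826 half-lives elapse, leaving f ≈ 0.2055 of each dose.
At steady state, accumulation factor R = 1/(1 − e^(−kτ)) ≈ 1.2587.
Each bolus raises the concentration by D/Vd = 1092/102 ≈ 10.706 μg/mL.
Steady-state peak Cmax,ss = C₀·R ≈ 10.706 × 1.2587 ≈ 13.476 μg/mL.
Steady-state trough Cmin,ss = Cmax,ss·f ≈ 13.476 × 0.2055 ≈ 2.769 μg/mL.
Trough 2.8 μg/mL vs MEC 4 μg/mL: subtherapeutic.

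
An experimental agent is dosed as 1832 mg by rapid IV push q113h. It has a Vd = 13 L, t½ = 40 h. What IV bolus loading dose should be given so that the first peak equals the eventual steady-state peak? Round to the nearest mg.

f = (1/2)^(113/40) ≈ 0.141121; accumulation ratio R = 1/(1−f) ≈ 1.16431.
Loading dose to hit Cmax,ss on first dose: D_load = D_maint·R ≈ 1832 × 1.16431 ≈ 2133.02 mg.

2133 mg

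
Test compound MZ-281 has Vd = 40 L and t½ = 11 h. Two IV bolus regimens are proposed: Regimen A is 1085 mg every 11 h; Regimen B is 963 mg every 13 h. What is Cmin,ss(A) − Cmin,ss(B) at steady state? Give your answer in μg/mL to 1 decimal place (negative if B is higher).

Regimen A: f = (1/2)^(11/11) ≈ 0.5000; Cmin,ss = (1085/40)·f/(1−f) ≈ 27.125 μg/mL.
Regimen B: f = (1/2)^(13/11) ≈ 0.4408; Cmin,ss = (963/40)·f/(1−f) ≈ 18.978 μg/mL.
Difference ≈ 27.125 − 18.978 ≈ 8.147 μg/mL.

8.1 μg/mL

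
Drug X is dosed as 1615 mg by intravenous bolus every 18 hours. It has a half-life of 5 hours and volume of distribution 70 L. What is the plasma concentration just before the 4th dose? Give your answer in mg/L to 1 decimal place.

2.1 mg/L

f = (1/2)^(τ/t½) = (1/2)^(18/5) ≈ 0.0825.
C₀ = D/Vd = 1615/70 ≈ 23.071 mg/L.
Before the 4th dose, 3 doses have been given. Superposition: Cmin = C₀·(f + f² + … + f^3).
≈ 23.071 × (0.0825 + 0.0068 + 0.0006) ≈ 23.071 × 0.0899 ≈ 2.074 mg/L.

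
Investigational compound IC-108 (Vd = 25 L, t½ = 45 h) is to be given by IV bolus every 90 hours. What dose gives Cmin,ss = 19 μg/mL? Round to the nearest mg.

τ/t½ = 90/45 ≈ 2, so f = (1/2)^(90/45) ≈ 0.250000.
Cmin,ss = (D/Vd)·f/(1−f), so D = Cmin,ss·Vd·(1−f)/f.
D = 19 × 25 × (1−f)/f ≈ 19 × 25 × 3.00000 ≈ 1425.00 mg.

1425 mg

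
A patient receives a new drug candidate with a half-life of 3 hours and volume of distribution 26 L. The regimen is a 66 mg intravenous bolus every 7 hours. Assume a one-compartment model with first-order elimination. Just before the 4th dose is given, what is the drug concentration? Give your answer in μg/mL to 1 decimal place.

0.6 μg/mL

f = (1/2)^(τ/t½) = (1/2)^(7/3) ≈ 0.1984.
C₀ = D/Vd = 66/26 ≈ 2.538 μg/mL.
Before the 4th dose, 3 doses have been given. Superposition: Cmin = C₀·(f + f² + … + f^3).
≈ 2.538 × (0.1984 + 0.0394 + 0.0078) ≈ 2.538 × 0.2456 ≈ 0.623 μg/mL.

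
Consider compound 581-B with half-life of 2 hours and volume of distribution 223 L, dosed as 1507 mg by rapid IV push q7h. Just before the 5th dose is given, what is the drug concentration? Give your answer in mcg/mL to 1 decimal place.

0.7 mcg/mL

f = (1/2)^(τ/t½) = (1/2)^(7/2) ≈ 0.0884.
C₀ = D/Vd = 1507/223 ≈ 6.758 mcg/mL.
Before the 5th dose, 4 doses have been given. Superposition: Cmin = C₀·(f + f² + … + f^4).
≈ 6.758 × (0.0884 + 0.0078 + 0.0007 + 0.0001) ≈ 6.758 × 0.0970 ≈ 0.656 mcg/mL.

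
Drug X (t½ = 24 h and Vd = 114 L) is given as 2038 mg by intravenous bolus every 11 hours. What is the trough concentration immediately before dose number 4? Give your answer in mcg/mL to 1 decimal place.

f = (1/2)^(τ/t½) = (1/2)^(11/24) ≈ 0.7278.
C₀ = D/Vd = 2038/114 ≈ 17.877 mcg/mL.
Before the 4th dose, 3 doses have been given. Superposition: Cmin = C₀·(f + f² + … + f^3).
≈ 17.877 × (0.7278 + 0.5297 + 0.3855) ≈ 17.877 × 1.6430 ≈ 29.372 mcg/mL.

29.4 mcg/mL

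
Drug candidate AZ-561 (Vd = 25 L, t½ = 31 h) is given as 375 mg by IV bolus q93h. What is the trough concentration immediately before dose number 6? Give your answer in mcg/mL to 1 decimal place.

f = (1/2)^(τ/t½) = (1/2)^(93/31) ≈ 0.1250.
C₀ = D/Vd = 375/25 ≈ 15.000 mcg/mL.
Before the 6th dose, 5 doses have been given. Superposition: Cmin = C₀·(f + f² + … + f^5).
≈ 15.000 × (0.1250 + 0.0156 + 0.0020 + 0.0002 + 0.0000) ≈ 15.000 × 0.1428 ≈ 2.142 mcg/mL.

2.1 mcg/mL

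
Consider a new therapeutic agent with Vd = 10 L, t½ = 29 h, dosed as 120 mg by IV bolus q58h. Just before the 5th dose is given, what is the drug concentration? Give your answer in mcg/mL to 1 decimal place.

f = (1/2)^(τ/t½) = (1/2)^(58/29) ≈ 0.2500.
C₀ = D/Vd = 120/10 ≈ 12.000 mcg/mL.
Before the 5th dose, 4 doses have been given. Superposition: Cmin = C₀·(f + f² + … + f^4).
≈ 12.000 × (0.2500 + 0.0625 + 0.0156 + 0.0039) ≈ 12.000 × 0.3320 ≈ 3.984 mcg/mL.

4.0 mcg/mL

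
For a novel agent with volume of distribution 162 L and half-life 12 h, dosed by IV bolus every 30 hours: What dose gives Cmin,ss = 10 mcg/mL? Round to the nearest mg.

τ/t½ = 30/12 ≈ 2.5, so f = (1/2)^(30/12) ≈ 0.176777.
Cmin,ss = (D/Vd)·f/(1−f), so D = Cmin,ss·Vd·(1−f)/f.
D = 10 × 162 × (1−f)/f ≈ 10 × 162 × 4.65684 ≈ 7544.08 mg.

7544 mg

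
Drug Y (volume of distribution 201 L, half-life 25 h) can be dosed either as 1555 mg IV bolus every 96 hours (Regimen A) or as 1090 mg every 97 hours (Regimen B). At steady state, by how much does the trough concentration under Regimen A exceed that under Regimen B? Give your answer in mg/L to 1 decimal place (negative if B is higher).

0.2 mg/L

Regimen A: f = (1/2)^(96/25) ≈ 0.0698; Cmin,ss = (1555/201)·f/(1−f) ≈ 0.581 mg/L.
Regimen B: f = (1/2)^(97/25) ≈ 0.0679; Cmin,ss = (1090/201)·f/(1−f) ≈ 0.395 mg/L.
Difference ≈ 0.581 − 0.395 ≈ 0.186 mg/L.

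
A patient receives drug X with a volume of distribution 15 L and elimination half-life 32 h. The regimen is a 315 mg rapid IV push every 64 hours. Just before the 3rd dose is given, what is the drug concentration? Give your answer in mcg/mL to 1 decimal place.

f = (1/2)^(τ/t½) = (1/2)^(64/32) ≈ 0.2500.
C₀ = D/Vd = 315/15 ≈ 21.000 mcg/mL.
Before the 3rd dose, 2 doses have been given. Superposition: Cmin = C₀·(f + f²).
≈ 21.000 × (0.2500 + 0.0625) ≈ 21.000 × 0.3125 ≈ 6.562 mcg/mL.

6.6 mcg/mL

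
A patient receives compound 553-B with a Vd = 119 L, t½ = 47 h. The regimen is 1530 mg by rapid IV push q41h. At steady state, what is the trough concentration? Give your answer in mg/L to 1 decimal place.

15.5 mg/L

τ/t½ = 41/47 ≈ 0.87234, so fraction remaining f = (1/2)^(41/47) ≈ 0.5463.
Accumulation ratio R = 1/(1 − f) ≈ 1/0.4537 ≈ 2.2041.
Each bolus raises the concentration by D/Vd = 1530/119 ≈ 12.857 mg/L.
Cmax,ss = C₀/(1 − f) ≈ 12.857/0.4537 ≈ 28.338 mg/L.
One interval later, Cmin,ss = Cmax,ss·e^(−kτ) ≈ 28.338 × 0.5463 ≈ 15.481 mg/L.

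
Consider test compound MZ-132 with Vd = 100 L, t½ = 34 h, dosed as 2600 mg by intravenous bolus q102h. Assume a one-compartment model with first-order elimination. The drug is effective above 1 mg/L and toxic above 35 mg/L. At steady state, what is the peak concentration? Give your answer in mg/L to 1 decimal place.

The dosing interval is 3 half-lives, so f = 2^(−3) = 0.125.
Accumulation ratio R = 1/(1 − f) = 1/0.875 = 8/7.
Single-dose peak C₀ = D/Vd = 2600/100 = 26 mg/L.
Steady-state peak Cmax,ss = C₀·R = 26 × 8/7 ≈ 29.714 mg/L.
Peak 29.7 mg/L vs MTC 35 mg/L: below toxic threshold.

29.7 mg/L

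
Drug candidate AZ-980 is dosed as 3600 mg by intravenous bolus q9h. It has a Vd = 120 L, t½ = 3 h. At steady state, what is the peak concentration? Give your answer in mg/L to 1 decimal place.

34.3 mg/L

The dosing interval is 3 half-lives, so f = 2^(−3) = 0.125.
Accumulation ratio R = 1/(1 − f) = 1/0.875 = 8/7.
Single-dose peak C₀ = D/Vd = 3600/120 = 30 mg/L.
Steady-state peak Cmax,ss = C₀·R = 30 × 8/7 ≈ 34.286 mg/L.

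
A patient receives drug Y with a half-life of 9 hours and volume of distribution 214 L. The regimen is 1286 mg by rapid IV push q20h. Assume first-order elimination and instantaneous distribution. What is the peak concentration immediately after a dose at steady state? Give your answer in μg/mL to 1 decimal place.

7.6 μg/mL

Over one 20-h interval, 20/9 ≈ 2.2222 half-lives elapse, leaving f ≈ 0.2143 of each dose.
At steady state, accumulation factor R = 1/(1 − e^(−kτ)) ≈ 1.2728.
Each bolus raises the concentration by D/Vd = 1286/214 ≈ 6.009 μg/mL.
Steady-state peak Cmax,ss = C₀·R ≈ 6.009 × 1.2728 ≈ 7.648 μg/mL.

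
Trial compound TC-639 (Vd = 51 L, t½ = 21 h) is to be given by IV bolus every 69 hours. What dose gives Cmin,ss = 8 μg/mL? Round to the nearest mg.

3571 mg

τ/t½ = 69/21 ≈ 3.2857, so f = (1/2)^(69/21) ≈ 0.102542.
Cmin,ss = (D/Vd)·f/(1−f), so D = Cmin,ss·Vd·(1−f)/f.
D = 8 × 51 × (1−f)/f ≈ 8 × 51 × 8.75210 ≈ 3570.86 mg.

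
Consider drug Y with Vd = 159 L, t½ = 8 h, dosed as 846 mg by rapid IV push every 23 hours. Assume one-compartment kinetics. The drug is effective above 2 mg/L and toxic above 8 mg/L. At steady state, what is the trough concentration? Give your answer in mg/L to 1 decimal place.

k = ln2/t½ = ln2/8 ≈ 0.086643 h⁻¹; fraction remaining f = e^(−kτ) = e^(−0.086643×23) ≈ 0.1363.
Each bolus raises the concentration by D/Vd = 846/159 ≈ 5.321 mg/L.
Steady-state trough Cmin,ss = C₀·f/(1−f) ≈ 5.321 × 0.1363/0.8637 ≈ 0.840 mg/L.
Trough 0.8 mg/L vs MEC 2 mg/L: subtherapeutic.

0.8 mg/L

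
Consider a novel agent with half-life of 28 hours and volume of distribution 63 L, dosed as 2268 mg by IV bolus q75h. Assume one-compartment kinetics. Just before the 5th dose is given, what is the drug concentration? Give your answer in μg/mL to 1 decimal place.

6.7 μg/mL

f = (1/2)^(τ/t½) = (1/2)^(75/28) ≈ 0.1562.
C₀ = D/Vd = 2268/63 ≈ 36.000 μg/mL.
Before the 5th dose, 4 doses have been given. Superposition: Cmin = C₀·(f + f² + … + f^4).
≈ 36.000 × (0.1562 + 0.0244 + 0.0038 + 0.0006) ≈ 36.000 × 0.1850 ≈ 6.660 μg/mL.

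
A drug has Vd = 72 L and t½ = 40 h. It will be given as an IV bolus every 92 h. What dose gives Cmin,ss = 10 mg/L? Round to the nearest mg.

2826 mg

τ/t½ = 92/40 ≈ 2.3, so f = (1/2)^(92/40) ≈ 0.203063.
Cmin,ss = (D/Vd)·f/(1−f), so D = Cmin,ss·Vd·(1−f)/f.
D = 10 × 72 × (1−f)/f ≈ 10 × 72 × 3.92458 ≈ 2825.70 mg.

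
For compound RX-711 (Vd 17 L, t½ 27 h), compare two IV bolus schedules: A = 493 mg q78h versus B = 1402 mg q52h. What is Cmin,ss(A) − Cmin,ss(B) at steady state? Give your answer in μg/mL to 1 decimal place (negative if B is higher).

-24.9 μg/mL

Regimen A: f = (1/2)^(78/27) ≈ 0.1350; Cmin,ss = (493/17)·f/(1−f) ≈ 4.526 μg/mL.
Regimen B: f = (1/2)^(52/27) ≈ 0.2632; Cmin,ss = (1402/17)·f/(1−f) ≈ 29.460 μg/mL.
Difference ≈ 4.526 − 29.460 ≈ -24.934 μg/mL.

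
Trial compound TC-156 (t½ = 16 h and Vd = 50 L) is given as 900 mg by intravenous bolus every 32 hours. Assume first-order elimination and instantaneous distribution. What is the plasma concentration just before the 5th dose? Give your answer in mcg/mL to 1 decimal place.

f = (1/2)^(τ/t½) = (1/2)^(32/16) ≈ 0.2500.
C₀ = D/Vd = 900/50 ≈ 18.000 mcg/mL.
Before the 5th dose, 4 doses have been given. Superposition: Cmin = C₀·(f + f² + … + f^4).
≈ 18.000 × (0.2500 + 0.0625 + 0.0156 + 0.0039) ≈ 18.000 × 0.3320 ≈ 5.976 mcg/mL.

6.0 mcg/mL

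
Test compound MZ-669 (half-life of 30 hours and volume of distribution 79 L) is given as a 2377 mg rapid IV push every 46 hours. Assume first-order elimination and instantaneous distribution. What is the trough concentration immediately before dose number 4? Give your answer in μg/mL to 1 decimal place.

f = (1/2)^(τ/t½) = (1/2)^(46/30) ≈ 0.3455.
C₀ = D/Vd = 2377/79 ≈ 30.089 μg/mL.
Before the 4th dose, 3 doses have been given. Superposition: Cmin = C₀·(f + f² + … + f^3).
≈ 30.089 × (0.3455 + 0.1194 + 0.0412) ≈ 30.089 × 0.5061 ≈ 15.228 μg/mL.

15.2 μg/mL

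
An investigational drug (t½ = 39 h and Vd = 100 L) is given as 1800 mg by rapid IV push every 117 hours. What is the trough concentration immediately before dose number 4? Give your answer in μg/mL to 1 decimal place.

f = (1/2)^(τ/t½) = (1/2)^(117/39) ≈ 0.1250.
C₀ = D/Vd = 1800/100 ≈ 18.000 μg/mL.
Before the 4th dose, 3 doses have been given. Superposition: Cmin = C₀·(f + f² + … + f^3).
≈ 18.000 × (0.1250 + 0.0156 + 0.0020) ≈ 18.000 × 0.1426 ≈ 2.567 μg/mL.

2.6 μg/mL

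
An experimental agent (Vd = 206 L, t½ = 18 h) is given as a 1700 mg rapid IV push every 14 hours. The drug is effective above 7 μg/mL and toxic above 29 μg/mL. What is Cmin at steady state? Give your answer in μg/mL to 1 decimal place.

11.6 μg/mL

Over one 14-h interval, 14/18 ≈ 0.77778 half-lives elapse, leaving f ≈ 0.5833 of each dose.
Accumulation ratio R = 1/(1 − f) ≈ 1/0.4167 ≈ 2.3998.
Each bolus raises the concentration by D/Vd = 1700/206 ≈ 8.252 μg/mL.
Steady-state peak Cmax,ss = C₀·R ≈ 8.252 × 2.3998 ≈ 19.803 μg/mL.
One interval later, Cmin,ss = Cmax,ss·e^(−kτ) ≈ 19.803 × 0.5833 ≈ 11.551 μg/mL.
Trough 11.6 μg/mL vs MEC 7 μg/mL: adequate.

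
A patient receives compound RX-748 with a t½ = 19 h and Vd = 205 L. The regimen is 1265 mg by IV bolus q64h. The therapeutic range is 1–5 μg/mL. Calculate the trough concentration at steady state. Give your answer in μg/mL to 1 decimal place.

τ/t½ = 64/19 ≈ 3.3684, so fraction remaining f = (1/2)^(64/19) ≈ 0.0968.
Single-dose peak C₀ = D/Vd = 1265/205 ≈ 6.171 μg/mL.
Steady-state trough Cmin,ss = C₀·f/(1−f) ≈ 6.171 × 0.0968/0.9032 ≈ 0.661 μg/mL.
Trough 0.7 μg/mL vs MEC 1 μg/mL: subtherapeutic.

0.7 μg/mL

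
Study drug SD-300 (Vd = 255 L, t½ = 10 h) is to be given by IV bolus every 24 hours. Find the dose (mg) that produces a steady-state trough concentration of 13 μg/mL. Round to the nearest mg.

14182 mg

τ/t½ = 24/10 ≈ 2.4, so f = (1/2)^(24/10) ≈ 0.189465.
Cmin,ss = (D/Vd)·f/(1−f), so D = Cmin,ss·Vd·(1−f)/f.
D = 13 × 255 × (1−f)/f ≈ 13 × 255 × 4.27802 ≈ 14181.64 mg.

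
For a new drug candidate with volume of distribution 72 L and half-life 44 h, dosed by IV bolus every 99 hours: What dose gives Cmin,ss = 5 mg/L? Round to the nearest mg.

1352 mg

τ/t½ = 99/44 ≈ 2.25, so f = (1/2)^(99/44) ≈ 0.210224.
Cmin,ss = (D/Vd)·f/(1−f), so D = Cmin,ss·Vd·(1−f)/f.
D = 5 × 72 × (1−f)/f ≈ 5 × 72 × 3.75683 ≈ 1352.46 mg.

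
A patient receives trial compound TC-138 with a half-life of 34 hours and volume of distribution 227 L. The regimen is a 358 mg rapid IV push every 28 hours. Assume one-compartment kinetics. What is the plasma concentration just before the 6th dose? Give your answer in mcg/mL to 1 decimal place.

f = (1/2)^(τ/t½) = (1/2)^(28/34) ≈ 0.5651.
C₀ = D/Vd = 358/227 ≈ 1.577 mcg/mL.
Before the 6th dose, 5 doses have been given. Superposition: Cmin = C₀·(f + f² + … + f^5).
≈ 1.577 × (0.5651 + 0.3193 + 0.1805 + 0.1020 + 0.0576) ≈ 1.577 × 1.2245 ≈ 1.931 mcg/mL.

1.9 mcg/mL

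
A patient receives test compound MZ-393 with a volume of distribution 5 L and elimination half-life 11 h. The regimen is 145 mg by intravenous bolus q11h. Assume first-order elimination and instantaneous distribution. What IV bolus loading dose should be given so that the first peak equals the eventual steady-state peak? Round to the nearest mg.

290 mg

f = (1/2)^(11/11) ≈ 0.500000; accumulation ratio R = 1/(1−f) ≈ 2.00000.
Loading dose to hit Cmax,ss on first dose: D_load = D_maint·R ≈ 145 × 2.00000 ≈ 290.00 mg.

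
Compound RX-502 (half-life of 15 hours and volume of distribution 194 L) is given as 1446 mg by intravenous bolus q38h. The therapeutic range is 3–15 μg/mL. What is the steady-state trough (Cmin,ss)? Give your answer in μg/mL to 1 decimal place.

k = ln2/t½ = ln2/15 ≈ 0.046210 h⁻¹; fraction remaining f = e^(−kτ) = e^(−0.046210×38) ≈ 0.1727.
Single-dose peak C₀ = D/Vd = 1446/194 ≈ 7.454 μg/mL.
Steady-state trough Cmin,ss = C₀·f/(1−f) ≈ 7.454 × 0.1727/0.8273 ≈ 1.556 μg/mL.
Trough 1.6 μg/mL vs MEC 3 μg/mL: subtherapeutic.

1.6 μg/mL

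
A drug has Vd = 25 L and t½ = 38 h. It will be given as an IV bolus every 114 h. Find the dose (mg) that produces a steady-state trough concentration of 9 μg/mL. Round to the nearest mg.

1575 mg

τ/t½ = 114/38 ≈ 3, so f = (1/2)^(114/38) ≈ 0.125000.
Cmin,ss = (D/Vd)·f/(1−f), so D = Cmin,ss·Vd·(1−f)/f.
D = 9 × 25 × (1−f)/f ≈ 9 × 25 × 7.00000 ≈ 1575.00 mg.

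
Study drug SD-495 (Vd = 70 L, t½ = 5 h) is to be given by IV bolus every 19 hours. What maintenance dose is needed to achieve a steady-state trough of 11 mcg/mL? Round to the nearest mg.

τ/t½ = 19/5 ≈ 3.8, so f = (1/2)^(19/5) ≈ 0.071794.
Cmin,ss = (D/Vd)·f/(1−f), so D = Cmin,ss·Vd·(1−f)/f.
D = 11 × 70 × (1−f)/f ≈ 11 × 70 × 12.92874 ≈ 9955.13 mg.

9955 mg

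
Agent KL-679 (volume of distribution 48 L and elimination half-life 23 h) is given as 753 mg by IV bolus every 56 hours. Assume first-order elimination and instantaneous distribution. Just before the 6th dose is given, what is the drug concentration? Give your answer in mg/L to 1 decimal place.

3.6 mg/L

f = (1/2)^(τ/t½) = (1/2)^(56/23) ≈ 0.1850.
C₀ = D/Vd = 753/48 ≈ 15.688 mg/L.
Before the 6th dose, 5 doses have been given. Superposition: Cmin = C₀·(f + f² + … + f^5).
≈ 15.688 × (0.1850 + 0.0342 + 0.0063 + 0.0012 + 0.0002) ≈ 15.688 × 0.2269 ≈ 3.560 mg/L.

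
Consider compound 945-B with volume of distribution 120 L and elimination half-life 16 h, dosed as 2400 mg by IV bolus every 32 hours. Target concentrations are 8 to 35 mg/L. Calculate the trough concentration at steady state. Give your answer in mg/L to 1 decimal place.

6.7 mg/L

τ = 32 h = 2 half-lives, so f = (1/2)^2 = 0.25.
At steady state, R = 1/(1 − 0.25) = 4/3.
Single-dose peak C₀ = D/Vd = 2400/120 = 20 mg/L.
Steady-state peak Cmax,ss = C₀·R = 20 × 4/3 ≈ 26.667 mg/L.
Steady-state trough Cmin,ss = Cmax,ss·f ≈ 26.667 × 0.25 ≈ 6.667 mg/L.
Trough 6.7 mg/L vs MEC 8 mg/L: subtherapeutic.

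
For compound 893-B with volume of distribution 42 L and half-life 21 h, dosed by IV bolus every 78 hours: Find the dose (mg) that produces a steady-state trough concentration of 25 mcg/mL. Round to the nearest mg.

τ/t½ = 78/21 ≈ 3.7143, so f = (1/2)^(78/21) ≈ 0.076188.
Cmin,ss = (D/Vd)·f/(1−f), so D = Cmin,ss·Vd·(1−f)/f.
D = 25 × 42 × (1−f)/f ≈ 25 × 42 × 12.12543 ≈ 12731.70 mg.

12732 mg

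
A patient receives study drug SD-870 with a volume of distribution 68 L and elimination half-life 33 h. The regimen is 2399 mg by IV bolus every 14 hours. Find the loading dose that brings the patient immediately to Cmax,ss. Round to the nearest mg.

9416 mg

f = (1/2)^(14/33) ≈ 0.745230; accumulation ratio R = 1/(1−f) ≈ 3.92511.
Loading dose to hit Cmax,ss on first dose: D_load = D_maint·R ≈ 2399 × 3.92511 ≈ 9416.34 mg.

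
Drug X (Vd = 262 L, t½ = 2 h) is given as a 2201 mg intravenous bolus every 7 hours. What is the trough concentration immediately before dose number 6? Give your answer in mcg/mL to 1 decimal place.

0.8 mcg/mL

f = (1/2)^(τ/t½) = (1/2)^(7/2) ≈ 0.0884.
C₀ = D/Vd = 2201/262 ≈ 8.401 mcg/mL.
Before the 6th dose, 5 doses have been given. Superposition: Cmin = C₀·(f + f² + … + f^5).
≈ 8.401 × (0.0884 + 0.0078 + 0.0007 + 0.0001 + 0.0000) ≈ 8.401 × 0.0970 ≈ 0.815 mcg/mL.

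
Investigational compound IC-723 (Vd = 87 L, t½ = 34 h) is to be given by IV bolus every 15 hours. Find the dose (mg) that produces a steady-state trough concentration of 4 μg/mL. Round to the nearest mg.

124 mg

τ/t½ = 15/34 ≈ 0.44118, so f = (1/2)^(15/34) ≈ 0.736534.
Cmin,ss = (D/Vd)·f/(1−f), so D = Cmin,ss·Vd·(1−f)/f.
D = 4 × 87 × (1−f)/f ≈ 4 × 87 × 0.35771 ≈ 124.48 mg.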